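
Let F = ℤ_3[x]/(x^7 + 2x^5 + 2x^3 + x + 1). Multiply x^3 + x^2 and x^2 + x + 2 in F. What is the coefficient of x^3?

0

Multiply in ℤ_3[x]: (x^3 + x^2)·(x^2 + x + 2) = x^5 + 2x^4 + 2x^2.
Reduced: x^5 + 2x^4 + 2x^2.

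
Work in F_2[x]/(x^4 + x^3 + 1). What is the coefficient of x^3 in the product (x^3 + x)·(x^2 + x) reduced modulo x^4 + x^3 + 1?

1

Multiply in F_2[x]: (x^3 + x)·(x^2 + x) = x^5 + x^4 + x^3 + x^2.
Reduce using x^4 ≡ x^3 + 1 (mod x^4 + x^3 + 1).
Reduced: x^3 + x^2 + x.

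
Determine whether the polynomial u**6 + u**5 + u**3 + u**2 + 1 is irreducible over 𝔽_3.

Yes

Write P(u) = u**6 + u**5 + u**3 + u**2 + 1.
Check for roots in 𝔽_3: P(0) = 1; P(1) = 2; P(2) = 1.
No roots, so no linear factors.
Monic irreducibles of degree 2 over GF(3): u**2 + 1, u**2 + u - 1, u**2 - u - 1.
None of them divide P (all give nonzero remainder).
Degree-3 irreducible divisors: test the 8 monic irreducibles of degree 3 over GF(3).
None of them divide P (all give nonzero remainder).
No irreducible factor of degree ≤ 3 exists, so P is irreducible over GF(3).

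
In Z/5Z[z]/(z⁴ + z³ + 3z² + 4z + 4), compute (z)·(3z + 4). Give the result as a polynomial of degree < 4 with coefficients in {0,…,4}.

Multiply in Z/5Z[z]: (z)·(3z + 4) = 3z² + 4z.
Reduced: 3z² + 4z.

3z^2 + 4z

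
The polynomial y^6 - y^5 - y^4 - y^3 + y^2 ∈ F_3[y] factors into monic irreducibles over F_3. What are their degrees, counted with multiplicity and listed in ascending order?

Write f(y) = y^6 - y^5 - y^4 - y^3 + y^2.
Roots in F_3: f(0) = 0 → root; f(1) = 2; f(2) = 0 → root.
Linear factors from roots: (y), (y + 1).
Complete factorization: f(y) = (y)^2·(y + 1)^2·(y^2 + 1).
Factor degrees with multiplicity: 1 + 1 + 1 + 1 + 2 = 6.

1, 1, 1, 1, 2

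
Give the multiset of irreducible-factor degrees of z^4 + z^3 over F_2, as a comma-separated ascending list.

1, 1, 1, 1

Write f(z) = z^4 + z^3.
Roots in F_2: f(0) = 0 → root; f(1) = 0 → root.
Linear factors from roots: (z), (z + 1).
Complete factorization: f(z) = (z + 1)·(z)^3.
Factor degrees with multiplicity: 1 + 1 + 1 + 1 = 4.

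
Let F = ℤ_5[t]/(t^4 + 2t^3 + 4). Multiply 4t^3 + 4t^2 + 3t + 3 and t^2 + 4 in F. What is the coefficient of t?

Multiply in ℤ_5[t]: (4t^3 + 4t^2 + 3t + 3)·(t^2 + 4) = 4t^5 + 4t^4 + 4t^3 + 4t^2 + 2t + 2.
Reduce using t^4 ≡ 3t^3 + 1 (mod t^4 + 2t^3 + 4).
Reduced: 2t^3 + 4t^2 + t + 3.

1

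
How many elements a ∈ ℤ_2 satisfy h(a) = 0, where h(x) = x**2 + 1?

Evaluate at each of the 2 elements of ℤ_2:
h(0) = 1; h(1) = 0 → root.
Roots: {1}.

1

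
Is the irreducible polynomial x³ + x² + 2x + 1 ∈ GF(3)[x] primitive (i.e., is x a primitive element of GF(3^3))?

Write f(x) = x³ + x² + 2x + 1.
|GF(3^3)^×| = 3^3 − 1 = 26. Prime factorization: 26 = 2·13.
f is primitive ⇔ x has order 26 in GF(3)[x]/(f), i.e. x^(26/q) ≠ 1 for each prime q | 26.
x^(13) mod f = 2.
x^(2) mod f = x².
None equal 1, so x has full order 26; f is primitive.

Yes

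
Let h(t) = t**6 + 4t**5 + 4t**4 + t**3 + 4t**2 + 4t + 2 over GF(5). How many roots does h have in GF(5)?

2

Evaluate at each of the 5 elements of GF(5):
h(0) = 2; h(1) = 0 → root; h(2) = 0 → root; h(3) = 2; h(4) = 2.
Roots: {1, 2}.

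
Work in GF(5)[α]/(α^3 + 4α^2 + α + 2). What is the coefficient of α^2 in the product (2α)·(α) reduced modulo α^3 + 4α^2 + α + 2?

2

Multiply in GF(5)[α]: (2α)·(α) = 2α^2.
Reduced: 2α^2.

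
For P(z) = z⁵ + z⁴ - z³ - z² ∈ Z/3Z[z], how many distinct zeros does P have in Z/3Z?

Evaluate at each of the 3 elements of Z/3Z:
P(0) = 0 → root; P(1) = 0 → root; P(2) = 0 → root.
Roots: {0, 1, 2}.

3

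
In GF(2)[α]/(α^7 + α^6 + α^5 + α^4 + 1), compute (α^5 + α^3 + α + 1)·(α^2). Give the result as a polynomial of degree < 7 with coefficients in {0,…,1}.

Multiply in GF(2)[α]: (α^5 + α^3 + α + 1)·(α^2) = α^7 + α^5 + α^3 + α^2.
Reduce using α^7 ≡ α^6 + α^5 + α^4 + 1 (mod α^7 + α^6 + α^5 + α^4 + 1).
Reduced: α^6 + α^4 + α^3 + α^2 + 1.

α^6 + α^4 + α^3 + α^2 + 1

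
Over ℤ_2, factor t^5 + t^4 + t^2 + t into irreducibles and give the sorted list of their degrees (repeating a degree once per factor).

Write g(t) = t^5 + t^4 + t^2 + t.
Roots in ℤ_2: g(0) = 0 → root; g(1) = 0 → root.
Linear factors from roots: (t), (t + 1).
Complete factorization: g(t) = (t)·(t + 1)^2·(t^2 + t + 1).
Factor degrees with multiplicity: 1 + 1 + 1 + 2 = 5.

1, 1, 1, 2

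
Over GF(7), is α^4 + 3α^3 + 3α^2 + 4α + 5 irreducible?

Write g(α) = α^4 + 3α^3 + 3α^2 + 4α + 5.
Check for roots in GF(7): g(0) = 5; g(1) = 2; g(2) = 2; g(3) = 3; g(4) = 6; g(5) = 1; g(6) = 2.
No roots, so no linear factors.
Degree-2 irreducible divisors: test the 21 monic irreducibles of degree 2 over GF(7).
None of them divide g (all give nonzero remainder).
No irreducible factor of degree ≤ 2 exists, so g is irreducible over GF(7).

Yes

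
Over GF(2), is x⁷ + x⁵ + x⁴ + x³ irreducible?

Write P(x) = x⁷ + x⁵ + x⁴ + x³.
Check for roots in GF(2): P(0) = 0 → root; P(1) = 0 → root.
P(0) = 0, so (x) divides P(x); P is reducible.

No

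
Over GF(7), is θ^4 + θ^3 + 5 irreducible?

Write h(θ) = θ^4 + θ^3 + 5.
Check for roots in GF(7): h(0) = 5; h(1) = 0 → root; h(2) = 1; h(3) = 1; h(4) = 3; h(5) = 6; h(6) = 5.
h(1) = 0, so (θ − 1) divides h(θ); h is reducible.

No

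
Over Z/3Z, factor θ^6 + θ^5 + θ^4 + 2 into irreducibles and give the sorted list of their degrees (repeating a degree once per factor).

1, 2, 3

Write g(θ) = θ^6 + θ^5 + θ^4 + 2.
Roots in Z/3Z: g(0) = 2; g(1) = 2; g(2) = 0 → root.
Linear factors from roots: (θ + 1).
Complete factorization: g(θ) = (θ + 1)·(θ^2 + θ + 2)·(θ^3 + 2θ^2 + 1).
Factor degrees with multiplicity: 1 + 2 + 3 = 6.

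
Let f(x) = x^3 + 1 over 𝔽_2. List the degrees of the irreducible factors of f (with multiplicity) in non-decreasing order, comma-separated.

Roots in 𝔽_2: f(0) = 1; f(1) = 0 → root.
Linear factors from roots: (x + 1).
Complete factorization: f(x) = (x + 1)·(x^2 + x + 1).
Factor degrees with multiplicity: 1 + 2 = 3.

1, 2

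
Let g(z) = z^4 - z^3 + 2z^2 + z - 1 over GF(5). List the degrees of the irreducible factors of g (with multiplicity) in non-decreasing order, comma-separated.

Roots in GF(5): g(0) = 4; g(1) = 2; g(2) = 2; g(3) = 4; g(4) = 2.
Complete factorization: g(z) = (z^4 - z^3 + 2z^2 + z - 1).
Factor degrees with multiplicity: 4 = 4.

4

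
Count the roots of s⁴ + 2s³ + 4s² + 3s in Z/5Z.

4

Write f(s) = s⁴ + 2s³ + 4s² + 3s.
Evaluate at each of the 5 elements of Z/5Z:
f(0) = 0 → root; f(1) = 0 → root; f(2) = 4; f(3) = 0 → root; f(4) = 0 → root.
Roots: {0, 1, 3, 4}.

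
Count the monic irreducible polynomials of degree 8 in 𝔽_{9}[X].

Gauss's count: N_{9}(8) = (1/8) Σ_{d|8} μ(8/d)·9^d.
Divisors of 8: 1, 2, 4, 8; μ(8/d) for each: 0, 0, -1, 1.
Σ = − 9^4 + 9^8 = 43040160.
N = 43040160/8 = 5380020.

5380020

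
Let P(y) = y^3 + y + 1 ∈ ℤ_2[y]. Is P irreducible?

Yes

Check for roots in ℤ_2: P(0) = 1; P(1) = 1.
No roots. A degree-3 polynomial over a field with no linear factor is irreducible.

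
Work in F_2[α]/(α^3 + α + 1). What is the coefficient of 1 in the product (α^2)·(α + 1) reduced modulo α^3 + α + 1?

1

Multiply in F_2[α]: (α^2)·(α + 1) = α^3 + α^2.
Reduce using α^3 ≡ α + 1 (mod α^3 + α + 1).
Reduced: α^2 + α + 1.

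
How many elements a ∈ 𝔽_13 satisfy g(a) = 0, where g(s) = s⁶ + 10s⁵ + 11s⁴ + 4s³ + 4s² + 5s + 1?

Evaluate at each of the 13 elements of 𝔽_13:
g(0) = 1; g(1) = 10; g(2) = 8; g(3) = 11; g(4) = 8; g(5) = 10; g(6) = 0 → root; g(7) = 5; g(8) = 4; g(9) = 10; g(10) = 1; g(11) = 12; g(12) = 11.
Roots: {6}.

1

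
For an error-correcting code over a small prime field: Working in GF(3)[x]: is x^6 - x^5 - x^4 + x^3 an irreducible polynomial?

No

Write f(x) = x^6 - x^5 - x^4 + x^3.
Check for roots in GF(3): f(0) = 0 → root; f(1) = 0 → root; f(2) = 0 → root.
f(0) = 0, so (x) divides f(x); f is reducible.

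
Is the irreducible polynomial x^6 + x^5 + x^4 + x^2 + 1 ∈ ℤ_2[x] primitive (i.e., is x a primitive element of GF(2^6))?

Write f(x) = x^6 + x^5 + x^4 + x^2 + 1.
|GF(2^6)^×| = 2^6 − 1 = 63. Prime factorization: 63 = 3^2·7.
f is primitive ⇔ x has order 63 in GF(2)[x]/(f), i.e. x^(63/q) ≠ 1 for each prime q | 63.
x^(21) mod f = 1
x^(9) mod f = x^3 + 1.
Since x^(21) = 1, the order of x divides 21 < 63; not primitive.

No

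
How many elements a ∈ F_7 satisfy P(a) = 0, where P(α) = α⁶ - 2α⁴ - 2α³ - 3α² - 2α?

3

Evaluate at each of the 7 elements of F_7:
P(0) = 0 → root; P(1) = 6; P(2) = 0 → root; P(3) = 4; P(4) = 5; P(5) = 5; P(6) = 0 → root.
Roots: {0, 2, 6}.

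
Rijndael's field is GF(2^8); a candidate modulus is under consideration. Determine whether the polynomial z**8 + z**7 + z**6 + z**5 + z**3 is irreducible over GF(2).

No

Write f(z) = z**8 + z**7 + z**6 + z**5 + z**3.
Check for roots in GF(2): f(0) = 0 → root; f(1) = 1.
f(0) = 0, so (z) divides f(z); f is reducible.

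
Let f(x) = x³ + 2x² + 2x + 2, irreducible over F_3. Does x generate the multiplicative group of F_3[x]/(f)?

|GF(3^3)^×| = 3^3 − 1 = 26. Prime factorization: 26 = 2·13.
f is primitive ⇔ x has order 26 in GF(3)[x]/(f), i.e. x^(26/q) ≠ 1 for each prime q | 26.
x^(13) mod f = 1
x^(2) mod f = x².
Since x^(13) = 1, the order of x divides 13 < 26; not primitive.

No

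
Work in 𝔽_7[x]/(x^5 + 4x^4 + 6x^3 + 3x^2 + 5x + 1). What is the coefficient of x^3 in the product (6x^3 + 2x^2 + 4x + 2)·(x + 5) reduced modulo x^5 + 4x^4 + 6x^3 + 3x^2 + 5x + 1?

4

Multiply in 𝔽_7[x]: (6x^3 + 2x^2 + 4x + 2)·(x + 5) = 6x^4 + 4x^3 + x + 3.
Reduced: 6x^4 + 4x^3 + x + 3.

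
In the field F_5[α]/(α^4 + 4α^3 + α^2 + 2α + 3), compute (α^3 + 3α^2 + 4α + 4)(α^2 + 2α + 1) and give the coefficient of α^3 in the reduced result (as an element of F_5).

Multiply in F_5[α]: (α^3 + 3α^2 + 4α + 4)·(α^2 + 2α + 1) = α^5 + α^3 + 2α + 4.
Reduce using α^4 ≡ α^3 + 4α^2 + 3α + 2 (mod α^4 + 4α^3 + α^2 + 2α + 3).
Reduced: α^3 + 2α^2 + 2α + 1.

1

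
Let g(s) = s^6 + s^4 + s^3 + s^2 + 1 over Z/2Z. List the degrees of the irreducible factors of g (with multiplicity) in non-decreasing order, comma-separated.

2, 4

Roots in Z/2Z: g(0) = 1; g(1) = 1.
Complete factorization: g(s) = (s^2 + s + 1)·(s^4 + s^3 + s^2 + s + 1).
Factor degrees with multiplicity: 2 + 4 = 6.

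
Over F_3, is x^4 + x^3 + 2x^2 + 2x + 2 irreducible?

Write h(x) = x^4 + x^3 + 2x^2 + 2x + 2.
Check for roots in F_3: h(0) = 2; h(1) = 2; h(2) = 2.
No roots, so no linear factors.
Monic irreducibles of degree 2 over GF(3): x^2 + 1, x^2 + x + 2, x^2 + 2x + 2.
None of them divide h (all give nonzero remainder).
No irreducible factor of degree ≤ 2 exists, so h is irreducible over GF(3).

Yes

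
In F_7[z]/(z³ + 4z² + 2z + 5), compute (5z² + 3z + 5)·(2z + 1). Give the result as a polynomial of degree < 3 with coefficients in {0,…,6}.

6z^2 + 4

Multiply in F_7[z]: (5z² + 3z + 5)·(2z + 1) = 3z³ + 4z² + 6z + 5.
Reduce using z³ ≡ 3z² + 5z + 2 (mod z³ + 4z² + 2z + 5).
Reduced: 6z² + 4.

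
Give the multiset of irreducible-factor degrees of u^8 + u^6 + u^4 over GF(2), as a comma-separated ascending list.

Write f(u) = u^8 + u^6 + u^4.
Roots in GF(2): f(0) = 0 → root; f(1) = 1.
Linear factors from roots: (u).
Complete factorization: f(u) = (u)^4·(u^2 + u + 1)^2.
Factor degrees with multiplicity: 1 + 1 + 1 + 1 + 2 + 2 = 8.

1, 1, 1, 1, 2, 2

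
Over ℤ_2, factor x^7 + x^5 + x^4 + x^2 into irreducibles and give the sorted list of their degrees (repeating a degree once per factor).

1, 1, 1, 1, 1, 2

Write g(x) = x^7 + x^5 + x^4 + x^2.
Roots in ℤ_2: g(0) = 0 → root; g(1) = 0 → root.
Linear factors from roots: (x), (x + 1).
Complete factorization: g(x) = (x)^2·(x + 1)^3·(x^2 + x + 1).
Factor degrees with multiplicity: 1 + 1 + 1 + 1 + 1 + 2 = 7.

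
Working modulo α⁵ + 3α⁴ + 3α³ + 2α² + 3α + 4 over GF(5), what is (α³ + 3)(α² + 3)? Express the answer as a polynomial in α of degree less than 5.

Multiply in GF(5)[α]: (α³ + 3)·(α² + 3) = α⁵ + 3α³ + 3α² + 4.
Reduce using α⁵ ≡ 2α⁴ + 2α³ + 3α² + 2α + 1 (mod α⁵ + 3α⁴ + 3α³ + 2α² + 3α + 4).
Reduced: 2α⁴ + α² + 2α.

2α^4 + α^2 + 2α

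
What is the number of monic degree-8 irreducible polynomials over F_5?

48750

Gauss's count: N_{5}(8) = (1/8) Σ_{d|8} μ(8/d)·5^d.
Divisors of 8: 1, 2, 4, 8; μ(8/d) for each: 0, 0, -1, 1.
Σ = − 5^4 + 5^8 = 390000.
N = 390000/8 = 48750.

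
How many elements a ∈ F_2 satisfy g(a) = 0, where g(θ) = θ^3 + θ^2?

Evaluate at each of the 2 elements of F_2:
g(0) = 0 → root; g(1) = 0 → root.
Roots: {0, 1}.

2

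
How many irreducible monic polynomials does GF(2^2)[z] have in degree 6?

670

x^(4^6) − x is the product of all monic irreducibles of degree dividing 6; Möbius inversion gives N = (1/6) Σ μ(6/d)·4^d.
Divisors of 6: 1, 2, 3, 6; μ(6/d) for each: 1, -1, -1, 1.
Σ = 4^1 − 4^2 − 4^3 + 4^6 = 4020.
N = 4020/6 = 670.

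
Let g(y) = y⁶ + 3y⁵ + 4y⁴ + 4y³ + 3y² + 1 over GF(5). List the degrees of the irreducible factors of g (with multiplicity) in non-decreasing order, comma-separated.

Roots in GF(5): g(0) = 1; g(1) = 1; g(2) = 4; g(3) = 3; g(4) = 2.
Complete factorization: g(y) = (y⁶ + 3y⁵ + 4y⁴ + 4y³ + 3y² + 1).
Factor degrees with multiplicity: 6 = 6.

6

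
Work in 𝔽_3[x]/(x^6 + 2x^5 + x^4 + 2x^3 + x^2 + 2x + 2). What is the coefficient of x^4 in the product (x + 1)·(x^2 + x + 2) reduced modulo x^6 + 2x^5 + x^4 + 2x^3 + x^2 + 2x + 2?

0

Multiply in 𝔽_3[x]: (x + 1)·(x^2 + x + 2) = x^3 + 2x^2 + 2.
Reduced: x^3 + 2x^2 + 2.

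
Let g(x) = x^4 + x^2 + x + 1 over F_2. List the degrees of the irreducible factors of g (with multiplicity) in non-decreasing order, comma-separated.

Roots in F_2: g(0) = 1; g(1) = 0 → root.
Linear factors from roots: (x + 1).
Complete factorization: g(x) = (x + 1)·(x^3 + x^2 + 1).
Factor degrees with multiplicity: 1 + 3 = 4.

1, 3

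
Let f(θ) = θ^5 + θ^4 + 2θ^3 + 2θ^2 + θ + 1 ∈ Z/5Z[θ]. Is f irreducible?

No

Check for roots in Z/5Z: f(0) = 1; f(1) = 3; f(2) = 0 → root; f(3) = 0 → root; f(4) = 0 → root.
f(2) = 0, so (θ − 2) divides f(θ); f is reducible.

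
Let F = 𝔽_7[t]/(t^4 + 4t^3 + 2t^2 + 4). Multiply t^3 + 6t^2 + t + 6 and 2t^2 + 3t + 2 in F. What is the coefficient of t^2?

Multiply in 𝔽_7[t]: (t^3 + 6t^2 + t + 6)·(2t^2 + 3t + 2) = 2t^5 + t^4 + t^3 + 6t^2 + 6t + 5.
Reduce using t^4 ≡ 3t^3 + 5t^2 + 3 (mod t^4 + 4t^3 + 2t^2 + 4).
Reduced: 4t^3 + 6t^2 + 5t + 5.

6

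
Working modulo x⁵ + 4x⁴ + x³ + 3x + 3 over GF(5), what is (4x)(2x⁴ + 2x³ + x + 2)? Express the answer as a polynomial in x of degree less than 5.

x^4 + 2x^3 + 4x^2 + 4x + 1

Multiply in GF(5)[x]: (4x)·(2x⁴ + 2x³ + x + 2) = 3x⁵ + 3x⁴ + 4x² + 3x.
Reduce using x⁵ ≡ x⁴ + 4x³ + 2x + 2 (mod x⁵ + 4x⁴ + x³ + 3x + 3).
Reduced: x⁴ + 2x³ + 4x² + 4x + 1.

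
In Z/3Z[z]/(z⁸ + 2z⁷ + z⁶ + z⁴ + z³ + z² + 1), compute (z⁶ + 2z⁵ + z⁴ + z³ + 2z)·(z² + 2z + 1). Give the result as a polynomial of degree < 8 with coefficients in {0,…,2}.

2z^7 + 2z^6 + 2z^5 + 2z^4 + 2z^3 + 2z + 2

Multiply in Z/3Z[z]: (z⁶ + 2z⁵ + z⁴ + z³ + 2z)·(z² + 2z + 1) = z⁸ + z⁷ + 2z⁵ + z² + 2z.
Reduce using z⁸ ≡ z⁷ + 2z⁶ + 2z⁴ + 2z³ + 2z² + 2 (mod z⁸ + 2z⁷ + z⁶ + z⁴ + z³ + z² + 1).
Reduced: 2z⁷ + 2z⁶ + 2z⁵ + 2z⁴ + 2z³ + 2z + 2.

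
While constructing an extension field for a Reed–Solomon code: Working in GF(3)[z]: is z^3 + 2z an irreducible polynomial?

No

Write f(z) = z^3 + 2z.
Check for roots in GF(3): f(0) = 0 → root; f(1) = 0 → root; f(2) = 0 → root.
f(0) = 0, so (z) divides f(z); f is reducible.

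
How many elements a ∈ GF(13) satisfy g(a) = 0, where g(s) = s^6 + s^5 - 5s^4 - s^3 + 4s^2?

5

Evaluate at each of the 13 elements of GF(13):
g(0) = 0 → root; g(1) = 0 → root; g(2) = 11; g(3) = 4; g(4) = 5; g(5) = 0 → root; g(6) = 1; g(7) = 0 → root; g(8) = 6; g(9) = 9; g(10) = 1; g(11) = 2; g(12) = 0 → root.
Roots: {0, 1, 5, 7, 12}.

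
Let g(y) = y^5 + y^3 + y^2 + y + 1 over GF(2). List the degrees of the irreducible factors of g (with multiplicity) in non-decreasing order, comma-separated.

5

Roots in GF(2): g(0) = 1; g(1) = 1.
Complete factorization: g(y) = (y^5 + y^3 + y^2 + y + 1).
Factor degrees with multiplicity: 5 = 5.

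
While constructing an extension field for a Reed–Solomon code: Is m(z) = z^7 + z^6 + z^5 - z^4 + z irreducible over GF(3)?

Check for roots in GF(3): m(0) = 0 → root; m(1) = 0 → root; m(2) = 0 → root.
m(0) = 0, so (z) divides m(z); m is reducible.

No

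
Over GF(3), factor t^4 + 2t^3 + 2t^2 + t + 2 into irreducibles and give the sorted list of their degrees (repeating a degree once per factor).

Write f(t) = t^4 + 2t^3 + 2t^2 + t + 2.
Roots in GF(3): f(0) = 2; f(1) = 2; f(2) = 2.
Complete factorization: f(t) = (t^4 + 2t^3 + 2t^2 + t + 2).
Factor degrees with multiplicity: 4 = 4.

4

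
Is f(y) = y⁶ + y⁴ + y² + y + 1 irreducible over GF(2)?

Check for roots in GF(2): f(0) = 1; f(1) = 1.
No roots, so no linear factors.
Monic irreducibles of degree 2 over GF(2): y² + y + 1.
None of them divide f (all give nonzero remainder).
Monic irreducibles of degree 3 over GF(2): y³ + y + 1, y³ + y² + 1.
None of them divide f (all give nonzero remainder).
No irreducible factor of degree ≤ 3 exists, so f is irreducible over GF(2).

Yes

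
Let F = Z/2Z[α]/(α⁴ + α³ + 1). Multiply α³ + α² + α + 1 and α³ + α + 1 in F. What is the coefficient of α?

Multiply in Z/2Z[α]: (α³ + α² + α + 1)·(α³ + α + 1) = α⁶ + α⁵ + α³ + 1.
Reduce using α⁴ ≡ α³ + 1 (mod α⁴ + α³ + 1).
Reduced: α³ + α² + 1.

0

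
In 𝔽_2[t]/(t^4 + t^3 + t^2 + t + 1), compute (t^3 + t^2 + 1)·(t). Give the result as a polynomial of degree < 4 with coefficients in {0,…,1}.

t^2 + 1

Multiply in 𝔽_2[t]: (t^3 + t^2 + 1)·(t) = t^4 + t^3 + t.
Reduce using t^4 ≡ t^3 + t^2 + t + 1 (mod t^4 + t^3 + t^2 + t + 1).
Reduced: t^2 + 1.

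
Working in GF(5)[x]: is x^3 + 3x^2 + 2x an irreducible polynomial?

No

Write m(x) = x^3 + 3x^2 + 2x.
Check for roots in GF(5): m(0) = 0 → root; m(1) = 1; m(2) = 4; m(3) = 0 → root; m(4) = 0 → root.
m(0) = 0, so (x) divides m(x); m is reducible.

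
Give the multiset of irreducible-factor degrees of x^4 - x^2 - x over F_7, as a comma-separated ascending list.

1, 1, 2

Write g(x) = x^4 - x^2 - x.
Linear factors from roots: (x), (x + 2).
Complete factorization: g(x) = (x)·(x + 2)·(x^2 - 2x + 3).
Factor degrees with multiplicity: 1 + 1 + 2 = 4.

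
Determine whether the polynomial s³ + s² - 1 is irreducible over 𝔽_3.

Yes

Write g(s) = s³ + s² - 1.
Check for roots in 𝔽_3: g(0) = 2; g(1) = 1; g(2) = 2.
No roots. A degree-3 polynomial over a field with no linear factor is irreducible.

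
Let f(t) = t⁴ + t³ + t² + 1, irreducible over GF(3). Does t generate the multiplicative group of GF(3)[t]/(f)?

|GF(3^4)^×| = 3^4 − 1 = 80. Prime factorization: 80 = 2^4·5.
f is primitive ⇔ t has order 80 in GF(3)[t]/(f), i.e. t^(80/q) ≠ 1 for each prime q | 80.
t^(40) mod f = 1
t^(16) mod f = 2t³ + t² + t.
Since t^(40) = 1, the order of t divides 40 < 80; not primitive.

No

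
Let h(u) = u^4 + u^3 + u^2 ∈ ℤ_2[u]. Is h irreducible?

No

Check for roots in ℤ_2: h(0) = 0 → root; h(1) = 1.
h(0) = 0, so (u) divides h(u); h is reducible.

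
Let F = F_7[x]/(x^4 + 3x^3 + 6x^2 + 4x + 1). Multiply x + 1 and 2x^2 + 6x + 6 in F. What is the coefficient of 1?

Multiply in F_7[x]: (x + 1)·(2x^2 + 6x + 6) = 2x^3 + x^2 + 5x + 6.
Reduced: 2x^3 + x^2 + 5x + 6.

6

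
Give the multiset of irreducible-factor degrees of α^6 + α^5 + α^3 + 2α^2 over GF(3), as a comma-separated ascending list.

1, 1, 2, 2

Write g(α) = α^6 + α^5 + α^3 + 2α^2.
Roots in GF(3): g(0) = 0 → root; g(1) = 2; g(2) = 1.
Linear factors from roots: (α).
Complete factorization: g(α) = (α)^2·(α^2 + 1)·(α^2 + α + 2).
Factor degrees with multiplicity: 1 + 1 + 2 + 2 = 6.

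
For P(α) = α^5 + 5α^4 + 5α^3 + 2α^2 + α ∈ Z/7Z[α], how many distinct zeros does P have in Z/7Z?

Evaluate at each of the 7 elements of Z/7Z:
P(0) = 0 → root; P(1) = 0 → root; P(2) = 1; P(3) = 6; P(4) = 0 → root; P(5) = 0 → root; P(6) = 0 → root.
Roots: {0, 1, 4, 5, 6}.

5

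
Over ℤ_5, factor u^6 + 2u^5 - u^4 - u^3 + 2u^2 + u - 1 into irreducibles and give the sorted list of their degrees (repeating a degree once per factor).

Write g(u) = u^6 + 2u^5 - u^4 - u^3 + 2u^2 + u - 1.
Roots in ℤ_5: g(0) = 4; g(1) = 3; g(2) = 3; g(3) = 2; g(4) = 4.
Complete factorization: g(u) = (u^6 + 2u^5 - u^4 - u^3 + 2u^2 + u - 1).
Factor degrees with multiplicity: 6 = 6.

6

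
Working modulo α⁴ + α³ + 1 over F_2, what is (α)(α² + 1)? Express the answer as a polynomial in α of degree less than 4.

Multiply in F_2[α]: (α)·(α² + 1) = α³ + α.
Reduced: α³ + α.

α^3 + α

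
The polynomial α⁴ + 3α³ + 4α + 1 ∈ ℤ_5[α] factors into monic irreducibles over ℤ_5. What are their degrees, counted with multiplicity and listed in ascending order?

1, 1, 2

Write g(α) = α⁴ + 3α³ + 4α + 1.
Roots in ℤ_5: g(0) = 1; g(1) = 4; g(2) = 4; g(3) = 0 → root; g(4) = 0 → root.
Linear factors from roots: (α + 2), (α + 1).
Complete factorization: g(α) = (α + 1)·(α + 2)·(α² + 3).
Factor degrees with multiplicity: 1 + 1 + 2 = 4.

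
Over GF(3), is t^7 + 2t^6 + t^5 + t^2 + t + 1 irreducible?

Yes

Write P(t) = t^7 + 2t^6 + t^5 + t^2 + t + 1.
Check for roots in GF(3): P(0) = 1; P(1) = 1; P(2) = 1.
No roots, so no linear factors.
Monic irreducibles of degree 2 over GF(3): t^2 + 1, t^2 + t + 2, t^2 + 2t + 2.
None of them divide P (all give nonzero remainder).
Degree-3 irreducible divisors: test the 8 monic irreducibles of degree 3 over GF(3).
None of them divide P (all give nonzero remainder).
No irreducible factor of degree ≤ 3 exists, so P is irreducible over GF(3).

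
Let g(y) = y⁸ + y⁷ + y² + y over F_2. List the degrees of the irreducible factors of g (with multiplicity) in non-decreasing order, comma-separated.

Roots in F_2: g(0) = 0 → root; g(1) = 0 → root.
Linear factors from roots: (y), (y + 1).
Complete factorization: g(y) = (y)·(y + 1)^3·(y² + y + 1)^2.
Factor degrees with multiplicity: 1 + 1 + 1 + 1 + 2 + 2 = 8.

1, 1, 1, 1, 2, 2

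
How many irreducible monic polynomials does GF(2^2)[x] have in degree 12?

1397740

By the necklace-counting formula, N_4(12) = (1/12) Σ_{d|12} μ(12/d)·4^d.
Divisors of 12: 1, 2, 3, 4, 6, 12; μ(12/d) for each: 0, 1, 0, -1, -1, 1.
Σ = 4^2 − 4^4 − 4^6 + 4^12 = 16772880.
N = 16772880/12 = 1397740.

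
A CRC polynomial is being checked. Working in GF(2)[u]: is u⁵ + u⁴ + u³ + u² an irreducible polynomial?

No

Write f(u) = u⁵ + u⁴ + u³ + u².
Check for roots in GF(2): f(0) = 0 → root; f(1) = 0 → root.
f(0) = 0, so (u) divides f(u); f is reducible.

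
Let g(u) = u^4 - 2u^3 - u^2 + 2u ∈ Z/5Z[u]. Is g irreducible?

Check for roots in Z/5Z: g(0) = 0 → root; g(1) = 0 → root; g(2) = 0 → root; g(3) = 4; g(4) = 0 → root.
g(0) = 0, so (u) divides g(u); g is reducible.

No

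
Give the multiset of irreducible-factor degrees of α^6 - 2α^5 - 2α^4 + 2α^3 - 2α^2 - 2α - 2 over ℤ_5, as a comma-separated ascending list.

Write h(α) = α^6 - 2α^5 - 2α^4 + 2α^3 - 2α^2 - 2α - 2.
Roots in ℤ_5: h(0) = 3; h(1) = 3; h(2) = 0 → root; h(3) = 4; h(4) = 2.
Linear factors from roots: (α - 2).
Complete factorization: h(α) = (α - 2)·(α^2 + α + 1)·(α^3 - α^2 - 2α + 1).
Factor degrees with multiplicity: 1 + 2 + 3 = 6.

1, 2, 3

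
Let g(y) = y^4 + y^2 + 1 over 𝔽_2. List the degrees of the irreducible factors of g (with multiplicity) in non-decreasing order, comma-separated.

2, 2

Roots in 𝔽_2: g(0) = 1; g(1) = 1.
Complete factorization: g(y) = (y^2 + y + 1)^2.
Factor degrees with multiplicity: 2 + 2 = 4.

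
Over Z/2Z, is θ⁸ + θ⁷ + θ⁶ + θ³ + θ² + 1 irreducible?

No

Write g(θ) = θ⁸ + θ⁷ + θ⁶ + θ³ + θ² + 1.
Check for roots in Z/2Z: g(0) = 1; g(1) = 0 → root.
g(1) = 0, so (θ − 1) divides g(θ); g is reducible.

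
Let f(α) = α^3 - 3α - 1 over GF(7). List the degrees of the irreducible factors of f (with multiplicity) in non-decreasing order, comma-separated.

Complete factorization: f(α) = (α^3 - 3α - 1).
Factor degrees with multiplicity: 3 = 3.

3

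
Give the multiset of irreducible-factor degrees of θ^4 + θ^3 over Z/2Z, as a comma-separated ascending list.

1, 1, 1, 1

Write f(θ) = θ^4 + θ^3.
Roots in Z/2Z: f(0) = 0 → root; f(1) = 0 → root.
Linear factors from roots: (θ), (θ + 1).
Complete factorization: f(θ) = (θ + 1)·(θ)^3.
Factor degrees with multiplicity: 1 + 1 + 1 + 1 = 4.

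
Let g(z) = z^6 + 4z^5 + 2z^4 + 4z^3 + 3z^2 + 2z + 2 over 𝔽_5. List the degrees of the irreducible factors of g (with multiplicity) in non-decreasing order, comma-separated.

6

Roots in 𝔽_5: g(0) = 2; g(1) = 3; g(2) = 4; g(3) = 1; g(4) = 3.
Complete factorization: g(z) = (z^6 + 4z^5 + 2z^4 + 4z^3 + 3z^2 + 2z + 2).
Factor degrees with multiplicity: 6 = 6.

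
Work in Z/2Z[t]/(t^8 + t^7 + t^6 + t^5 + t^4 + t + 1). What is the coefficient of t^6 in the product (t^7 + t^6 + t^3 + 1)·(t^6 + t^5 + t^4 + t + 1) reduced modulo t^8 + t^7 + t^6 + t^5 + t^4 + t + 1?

Multiply in Z/2Z[t]: (t^7 + t^6 + t^3 + 1)·(t^6 + t^5 + t^4 + t + 1) = t^13 + t^10 + t^9 + t^7 + t^5 + t^3 + t + 1.
Reduce using t^8 ≡ t^7 + t^6 + t^5 + t^4 + t + 1 (mod t^8 + t^7 + t^6 + t^5 + t^4 + t + 1).
Reduced: t^5 + t^4 + t^2 + t + 1.

0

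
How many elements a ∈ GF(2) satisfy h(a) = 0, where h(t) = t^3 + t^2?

2

Evaluate at each of the 2 elements of GF(2):
h(0) = 0 → root; h(1) = 0 → root.
Roots: {0, 1}.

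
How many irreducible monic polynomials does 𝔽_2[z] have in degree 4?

3

Gauss's count: N_{2}(4) = (1/4) Σ_{d|4} μ(4/d)·2^d.
Divisors of 4: 1, 2, 4; μ(4/d) for each: 0, -1, 1.
Σ = − 2^2 + 2^4 = 12.
N = 12/4 = 3.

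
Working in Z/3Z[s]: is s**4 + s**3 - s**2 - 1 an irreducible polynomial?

Write h(s) = s**4 + s**3 - s**2 - 1.
Check for roots in Z/3Z: h(0) = 2; h(1) = 0 → root; h(2) = 1.
h(1) = 0, so (s − 1) divides h(s); h is reducible.

No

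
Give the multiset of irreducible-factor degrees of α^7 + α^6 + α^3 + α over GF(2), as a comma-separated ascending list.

1, 1, 2, 3

Write f(α) = α^7 + α^6 + α^3 + α.
Roots in GF(2): f(0) = 0 → root; f(1) = 0 → root.
Linear factors from roots: (α), (α + 1).
Complete factorization: f(α) = (α)·(α + 1)·(α^2 + α + 1)·(α^3 + α^2 + 1).
Factor degrees with multiplicity: 1 + 1 + 2 + 3 = 7.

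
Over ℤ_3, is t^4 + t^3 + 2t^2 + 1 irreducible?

No

Write h(t) = t^4 + t^3 + 2t^2 + 1.
Check for roots in ℤ_3: h(0) = 1; h(1) = 2; h(2) = 0 → root.
h(2) = 0, so (t − 2) divides h(t); h is reducible.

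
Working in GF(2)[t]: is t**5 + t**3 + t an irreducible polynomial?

No

Write P(t) = t**5 + t**3 + t.
Check for roots in GF(2): P(0) = 0 → root; P(1) = 1.
P(0) = 0, so (t) divides P(t); P is reducible.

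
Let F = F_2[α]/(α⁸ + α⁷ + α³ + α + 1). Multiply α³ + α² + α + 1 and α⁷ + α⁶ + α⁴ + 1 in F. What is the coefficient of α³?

Multiply in F_2[α]: (α³ + α² + α + 1)·(α⁷ + α⁶ + α⁴ + 1) = α¹⁰ + α⁷ + α⁵ + α⁴ + α³ + α² + α + 1.
Reduce using α⁸ ≡ α⁷ + α³ + α + 1 (mod α⁸ + α⁷ + α³ + α + 1).
Reduced: α³ + α² + α.

1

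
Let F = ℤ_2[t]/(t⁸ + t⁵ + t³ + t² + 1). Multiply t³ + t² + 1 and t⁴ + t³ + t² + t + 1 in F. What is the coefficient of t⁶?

0

Multiply in ℤ_2[t]: (t³ + t² + 1)·(t⁴ + t³ + t² + t + 1) = t⁷ + t⁴ + t³ + t + 1.
Reduced: t⁷ + t⁴ + t³ + t + 1.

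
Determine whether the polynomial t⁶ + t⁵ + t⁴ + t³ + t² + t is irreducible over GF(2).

Write m(t) = t⁶ + t⁵ + t⁴ + t³ + t² + t.
Check for roots in GF(2): m(0) = 0 → root; m(1) = 0 → root.
m(0) = 0, so (t) divides m(t); m is reducible.

No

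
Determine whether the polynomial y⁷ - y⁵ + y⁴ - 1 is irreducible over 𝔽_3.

No

Write f(y) = y⁷ - y⁵ + y⁴ - 1.
Check for roots in 𝔽_3: f(0) = 2; f(1) = 0 → root; f(2) = 0 → root.
f(1) = 0, so (y − 1) divides f(y); f is reducible.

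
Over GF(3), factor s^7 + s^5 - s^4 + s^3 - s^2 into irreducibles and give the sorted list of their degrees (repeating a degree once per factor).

Write h(s) = s^7 + s^5 - s^4 + s^3 - s^2.
Roots in GF(3): h(0) = 0 → root; h(1) = 1; h(2) = 1.
Linear factors from roots: (s).
Complete factorization: h(s) = (s)^2·(s^2 + s - 1)·(s^3 - s^2 + 1).
Factor degrees with multiplicity: 1 + 1 + 2 + 3 = 7.

1, 1, 2, 3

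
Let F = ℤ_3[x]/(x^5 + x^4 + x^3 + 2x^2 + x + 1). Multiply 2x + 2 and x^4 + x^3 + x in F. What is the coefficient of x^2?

Multiply in ℤ_3[x]: (2x + 2)·(x^4 + x^3 + x) = 2x^5 + x^4 + 2x^3 + 2x^2 + 2x.
Reduce using x^5 ≡ 2x^4 + 2x^3 + x^2 + 2x + 2 (mod x^5 + x^4 + x^3 + 2x^2 + x + 1).
Reduced: 2x^4 + x^2 + 1.

1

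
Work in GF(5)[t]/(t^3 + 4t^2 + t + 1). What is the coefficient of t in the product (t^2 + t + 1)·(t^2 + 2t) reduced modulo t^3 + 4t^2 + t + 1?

Multiply in GF(5)[t]: (t^2 + t + 1)·(t^2 + 2t) = t^4 + 3t^3 + 3t^2 + 2t.
Reduce using t^3 ≡ t^2 + 4t + 4 (mod t^3 + 4t^2 + t + 1).
Reduced: t^2 + 2t + 1.

2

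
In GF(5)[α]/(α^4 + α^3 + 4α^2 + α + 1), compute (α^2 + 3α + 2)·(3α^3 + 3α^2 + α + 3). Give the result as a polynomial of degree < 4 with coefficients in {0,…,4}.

Multiply in GF(5)[α]: (α^2 + 3α + 2)·(3α^3 + 3α^2 + α + 3) = 3α^5 + 2α^4 + α^3 + 2α^2 + α + 1.
Reduce using α^4 ≡ 4α^3 + α^2 + 4α + 4 (mod α^4 + α^3 + 4α^2 + α + 1).
Reduced: 3α^2 + 4α + 2.

3α^2 + 4α + 2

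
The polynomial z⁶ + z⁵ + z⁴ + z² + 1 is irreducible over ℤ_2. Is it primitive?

No

Write f(z) = z⁶ + z⁵ + z⁴ + z² + 1.
|GF(2^6)^×| = 2^6 − 1 = 63. Prime factorization: 63 = 3^2·7.
f is primitive ⇔ z has order 63 in GF(2)[z]/(f), i.e. z^(63/q) ≠ 1 for each prime q | 63.
z^(21) mod f = 1
z^(9) mod f = z³ + 1.
Since z^(21) = 1, the order of z divides 21 < 63; not primitive.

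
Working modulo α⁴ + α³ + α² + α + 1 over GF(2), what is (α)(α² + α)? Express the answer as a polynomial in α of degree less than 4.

α^3 + α^2

Multiply in GF(2)[α]: (α)·(α² + α) = α³ + α².
Reduced: α³ + α².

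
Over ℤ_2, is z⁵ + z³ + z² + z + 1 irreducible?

Yes

Write g(z) = z⁵ + z³ + z² + z + 1.
Check for roots in ℤ_2: g(0) = 1; g(1) = 1.
No roots, so no linear factors.
Monic irreducibles of degree 2 over GF(2): z² + z + 1.
None of them divide g (all give nonzero remainder).
No irreducible factor of degree ≤ 2 exists, so g is irreducible over GF(2).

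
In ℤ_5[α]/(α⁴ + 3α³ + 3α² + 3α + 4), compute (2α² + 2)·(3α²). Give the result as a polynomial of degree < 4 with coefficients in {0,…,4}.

2α^3 + 3α^2 + 2α + 1

Multiply in ℤ_5[α]: (2α² + 2)·(3α²) = α⁴ + α².
Reduce using α⁴ ≡ 2α³ + 2α² + 2α + 1 (mod α⁴ + 3α³ + 3α² + 3α + 4).
Reduced: 2α³ + 3α² + 2α + 1.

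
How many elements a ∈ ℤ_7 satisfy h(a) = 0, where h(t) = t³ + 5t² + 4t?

3

Evaluate at each of the 7 elements of ℤ_7:
h(0) = 0 → root; h(1) = 3; h(2) = 1; h(3) = 0 → root; h(4) = 6; h(5) = 4; h(6) = 0 → root.
Roots: {0, 3, 6}.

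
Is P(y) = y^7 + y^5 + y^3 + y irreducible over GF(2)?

No

Check for roots in GF(2): P(0) = 0 → root; P(1) = 0 → root.
P(0) = 0, so (y) divides P(y); P is reducible.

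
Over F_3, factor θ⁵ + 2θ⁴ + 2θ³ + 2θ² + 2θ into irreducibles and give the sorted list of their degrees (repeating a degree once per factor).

1, 1, 3

Write h(θ) = θ⁵ + 2θ⁴ + 2θ³ + 2θ² + 2θ.
Roots in F_3: h(0) = 0 → root; h(1) = 0 → root; h(2) = 2.
Linear factors from roots: (θ), (θ + 2).
Complete factorization: h(θ) = (θ)·(θ + 2)·(θ³ + 2θ + 1).
Factor degrees with multiplicity: 1 + 1 + 3 = 5.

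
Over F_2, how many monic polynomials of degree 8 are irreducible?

30

Gauss's count: N_{2}(8) = (1/8) Σ_{d|8} μ(8/d)·2^d.
Divisors of 8: 1, 2, 4, 8; μ(8/d) for each: 0, 0, -1, 1.
Σ = − 2^4 + 2^8 = 240.
N = 240/8 = 30.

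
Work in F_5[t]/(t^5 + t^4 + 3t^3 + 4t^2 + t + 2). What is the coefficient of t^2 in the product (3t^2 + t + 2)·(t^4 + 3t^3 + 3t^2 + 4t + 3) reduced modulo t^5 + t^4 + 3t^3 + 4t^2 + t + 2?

3

Multiply in F_5[t]: (3t^2 + t + 2)·(t^4 + 3t^3 + 3t^2 + 4t + 3) = 3t^6 + 4t^4 + t^3 + 4t^2 + t + 1.
Reduce using t^5 ≡ 4t^4 + 2t^3 + t^2 + 4t + 3 (mod t^5 + t^4 + 3t^3 + 4t^2 + t + 2).
Reduced: 3t^4 + 3t^3 + 3t^2 + 3t + 2.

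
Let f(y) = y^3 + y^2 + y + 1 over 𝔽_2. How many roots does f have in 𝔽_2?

Evaluate at each of the 2 elements of 𝔽_2:
f(0) = 1; f(1) = 0 → root.
Roots: {1}.

1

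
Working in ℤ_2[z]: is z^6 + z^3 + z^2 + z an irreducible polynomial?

No

Write P(z) = z^6 + z^3 + z^2 + z.
Check for roots in ℤ_2: P(0) = 0 → root; P(1) = 0 → root.
P(0) = 0, so (z) divides P(z); P is reducible.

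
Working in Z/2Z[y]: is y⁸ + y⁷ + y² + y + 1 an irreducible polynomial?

Yes

Write g(y) = y⁸ + y⁷ + y² + y + 1.
Check for roots in Z/2Z: g(0) = 1; g(1) = 1.
No roots, so no linear factors.
Monic irreducibles of degree 2 over GF(2): y² + y + 1.
None of them divide g (all give nonzero remainder).
Monic irreducibles of degree 3 over GF(2): y³ + y + 1, y³ + y² + 1.
None of them divide g (all give nonzero remainder).
Monic irreducibles of degree 4 over GF(2): y⁴ + y + 1, y⁴ + y³ + 1, y⁴ + y³ + y² + y + 1.
None of them divide g (all give nonzero remainder).
No irreducible factor of degree ≤ 4 exists, so g is irreducible over GF(2).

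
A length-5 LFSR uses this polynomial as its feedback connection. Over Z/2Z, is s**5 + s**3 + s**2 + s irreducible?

Write f(s) = s**5 + s**3 + s**2 + s.
Check for roots in Z/2Z: f(0) = 0 → root; f(1) = 0 → root.
f(0) = 0, so (s) divides f(s); f is reducible.

No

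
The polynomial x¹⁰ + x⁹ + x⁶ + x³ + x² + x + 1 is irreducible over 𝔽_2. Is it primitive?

Yes

Write f(x) = x¹⁰ + x⁹ + x⁶ + x³ + x² + x + 1.
|GF(2^10)^×| = 2^10 − 1 = 1023. Prime factorization: 1023 = 3·11·31.
f is primitive ⇔ x has order 1023 in GF(2)[x]/(f), i.e. x^(1023/q) ≠ 1 for each prime q | 1023.
x^(341) mod f = x⁷ + x⁶ + x + 1.
x^(93) mod f = x⁶ + x⁵ + x⁴ + x³.
x^(33) mod f = x⁷ + x⁶ + x⁵ + x⁴ + x³ + 1.
None equal 1, so x has full order 1023; f is primitive.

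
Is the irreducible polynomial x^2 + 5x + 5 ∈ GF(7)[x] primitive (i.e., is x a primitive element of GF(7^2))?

Yes

Write f(x) = x^2 + 5x + 5.
|GF(7^2)^×| = 7^2 − 1 = 48. Prime factorization: 48 = 2^4·3.
f is primitive ⇔ x has order 48 in GF(7)[x]/(f), i.e. x^(48/q) ≠ 1 for each prime q | 48.
x^(24) mod f = 6.
x^(16) mod f = 4.
None equal 1, so x has full order 48; f is primitive.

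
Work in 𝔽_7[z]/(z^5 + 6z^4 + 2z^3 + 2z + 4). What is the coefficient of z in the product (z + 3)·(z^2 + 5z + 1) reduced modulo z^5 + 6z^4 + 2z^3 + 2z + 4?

2

Multiply in 𝔽_7[z]: (z + 3)·(z^2 + 5z + 1) = z^3 + z^2 + 2z + 3.
Reduced: z^3 + z^2 + 2z + 3.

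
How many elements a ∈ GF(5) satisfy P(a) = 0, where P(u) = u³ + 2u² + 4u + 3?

Evaluate at each of the 5 elements of GF(5):
P(0) = 3; P(1) = 0 → root; P(2) = 2; P(3) = 0 → root; P(4) = 0 → root.
Roots: {1, 3, 4}.

3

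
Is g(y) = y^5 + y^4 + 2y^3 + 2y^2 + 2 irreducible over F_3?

Yes

Check for roots in F_3: g(0) = 2; g(1) = 2; g(2) = 2.
No roots, so no linear factors.
Monic irreducibles of degree 2 over GF(3): y^2 + 1, y^2 + y + 2, y^2 + 2y + 2.
None of them divide g (all give nonzero remainder).
No irreducible factor of degree ≤ 2 exists, so g is irreducible over GF(3).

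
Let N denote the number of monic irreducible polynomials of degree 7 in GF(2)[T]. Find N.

Gauss's count: N_{2}(7) = (1/7) Σ_{d|7} μ(7/d)·2^d.
Divisors of 7: 1, 7; μ(7/d) for each: -1, 1.
Σ = − 2^1 + 2^7 = 126.
N = 126/7 = 18.

18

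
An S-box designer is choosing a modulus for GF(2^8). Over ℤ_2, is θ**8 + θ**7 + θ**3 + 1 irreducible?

No

Write P(θ) = θ**8 + θ**7 + θ**3 + 1.
Check for roots in ℤ_2: P(0) = 1; P(1) = 0 → root.
P(1) = 0, so (θ − 1) divides P(θ); P is reducible.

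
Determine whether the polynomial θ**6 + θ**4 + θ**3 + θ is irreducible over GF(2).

Write f(θ) = θ**6 + θ**4 + θ**3 + θ.
Check for roots in GF(2): f(0) = 0 → root; f(1) = 0 → root.
f(0) = 0, so (θ) divides f(θ); f is reducible.

No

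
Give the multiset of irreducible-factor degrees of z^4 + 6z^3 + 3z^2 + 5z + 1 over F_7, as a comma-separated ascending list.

4

Write h(z) = z^4 + 6z^3 + 3z^2 + 5z + 1.
Complete factorization: h(z) = (z^4 + 6z^3 + 3z^2 + 5z + 1).
Factor degrees with multiplicity: 4 = 4.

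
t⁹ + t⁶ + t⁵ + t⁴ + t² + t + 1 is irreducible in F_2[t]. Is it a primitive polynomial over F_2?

Write f(t) = t⁹ + t⁶ + t⁵ + t⁴ + t² + t + 1.
|GF(2^9)^×| = 2^9 − 1 = 511. Prime factorization: 511 = 7·73.
f is primitive ⇔ t has order 511 in GF(2)[t]/(f), i.e. t^(511/q) ≠ 1 for each prime q | 511.
t^(73) mod f = t⁸ + t⁷ + t⁶ + t³ + t² + 1.
t^(7) mod f = t⁷.
None equal 1, so t has full order 511; f is primitive.

Yes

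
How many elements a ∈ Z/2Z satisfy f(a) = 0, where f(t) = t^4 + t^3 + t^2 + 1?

Evaluate at each of the 2 elements of Z/2Z:
f(0) = 1; f(1) = 0 → root.
Roots: {1}.

1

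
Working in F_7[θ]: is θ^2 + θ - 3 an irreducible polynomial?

Yes

Write m(θ) = θ^2 + θ - 3.
Check for roots in F_7: m(0) = 4; m(1) = 6; m(2) = 3; m(3) = 2; m(4) = 3; m(5) = 6; m(6) = 4.
No roots. A degree-2 polynomial over a field with no linear factor is irreducible.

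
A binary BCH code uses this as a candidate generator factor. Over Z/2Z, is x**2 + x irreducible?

Write g(x) = x**2 + x.
Check for roots in Z/2Z: g(0) = 0 → root; g(1) = 0 → root.
g(0) = 0, so (x) divides g(x); g is reducible.

No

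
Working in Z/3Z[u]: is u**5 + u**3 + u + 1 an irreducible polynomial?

Yes

Write g(u) = u**5 + u**3 + u + 1.
Check for roots in Z/3Z: g(0) = 1; g(1) = 1; g(2) = 1.
No roots, so no linear factors.
Monic irreducibles of degree 2 over GF(3): u**2 + 1, u**2 + u + 2, u**2 + 2u + 2.
None of them divide g (all give nonzero remainder).
No irreducible factor of degree ≤ 2 exists, so g is irreducible over GF(3).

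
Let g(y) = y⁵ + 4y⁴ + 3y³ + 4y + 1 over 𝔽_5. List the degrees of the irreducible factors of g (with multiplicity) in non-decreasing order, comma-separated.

5

Roots in 𝔽_5: g(0) = 1; g(1) = 3; g(2) = 4; g(3) = 1; g(4) = 2.
Complete factorization: g(y) = (y⁵ + 4y⁴ + 3y³ + 4y + 1).
Factor degrees with multiplicity: 5 = 5.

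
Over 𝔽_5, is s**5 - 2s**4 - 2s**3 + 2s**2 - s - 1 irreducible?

Write P(s) = s**5 - 2s**4 - 2s**3 + 2s**2 - s - 1.
Check for roots in 𝔽_5: P(0) = 4; P(1) = 2; P(2) = 4; P(3) = 1; P(4) = 1.
No roots, so no linear factors.
Degree-2 irreducible divisors: test the 10 monic irreducibles of degree 2 over GF(5).
None of them divide P (all give nonzero remainder).
No irreducible factor of degree ≤ 2 exists, so P is irreducible over GF(5).

Yes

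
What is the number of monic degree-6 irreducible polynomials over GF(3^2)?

88440

x^(9^6) − x is the product of all monic irreducibles of degree dividing 6; Möbius inversion gives N = (1/6) Σ μ(6/d)·9^d.
Divisors of 6: 1, 2, 3, 6; μ(6/d) for each: 1, -1, -1, 1.
Σ = 9^1 − 9^2 − 9^3 + 9^6 = 530640.
N = 530640/6 = 88440.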